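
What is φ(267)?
176

267 = 3 × 89
φ(n) = n × ∏(1 - 1/p) for each prime p dividing n
φ(267) = 267 × (1 - 1/3) × (1 - 1/89) = 176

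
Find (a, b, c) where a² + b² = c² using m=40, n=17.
(1311, 1360, 1889)

Euclid's formula: a = m² - n², b = 2mn, c = m² + n²
m = 40, n = 17
a = 40² - 17² = 1600 - 289 = 1311
b = 2 × 40 × 17 = 1360
c = 40² + 17² = 1600 + 289 = 1889
Verification: 1311² + 1360² = 1718721 + 1849600 = 3568321 = 1889² ✓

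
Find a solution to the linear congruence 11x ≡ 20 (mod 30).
x ≡ 10 (mod 30)

gcd(11, 30) = 1, which divides 20, so solutions exist.
Find 11^(-1) mod 30 by the extended Euclidean algorithm:
30 = 2 × 11 + 8  ⟹  8 = (1)·30 + (-2)·11
11 = 1 × 8 + 3  ⟹  3 = (-1)·30 + (3)·11
8 = 2 × 3 + 2  ⟹  2 = (3)·30 + (-8)·11
3 = 1 × 2 + 1  ⟹  1 = (-4)·30 + (11)·11
So (11)·11 ≡ 1 (mod 30), i.e. 11^(-1) ≡ 11 (mod 30).
x ≡ 11 × 20 = 220 ≡ 10 (mod 30).
Check: 11 × 10 = 110 ≡ 20 (mod 30).
Unique solution: x ≡ 10 (mod 30)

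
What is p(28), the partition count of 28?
3718

p(n) counts ways to write n as a sum of positive integers (order ignored).
Euler's pentagonal recurrence: p(k) = p(k-1) + p(k-2) - p(k-5) - p(k-7) + p(k-12) + p(k-15) - ... (offsets j(3j∓1)/2, signs ++--, p(0)=1, p(<0)=0).
DP table for k = 0..27: p(0)=1, p(1)=1, p(2)=2, p(3)=3, p(4)=5, p(5)=7, p(6)=11, p(7)=15, p(8)=22, p(9)=30, p(10)=42, p(11)=56, p(12)=77, p(13)=101, p(14)=135, p(15)=176, p(16)=231, p(17)=297, p(18)=385, p(19)=490, p(20)=627, p(21)=792, p(22)=1002, p(23)=1255, p(24)=1575, p(25)=1958, p(26)=2436, p(27)=3010.
Final step: p(28) = p(27) + p(26) - p(23) - p(21) + p(16) + p(13) - p(6) - p(2)
= 3010 + 2436 - 1255 - 792 + 231 + 101 - 11 - 2
= 3718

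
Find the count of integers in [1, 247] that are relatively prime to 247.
216

247 = 13 × 19
φ(n) = n × ∏(1 - 1/p) for each prime p dividing n
φ(247) = 247 × (1 - 1/13) × (1 - 1/19) = 216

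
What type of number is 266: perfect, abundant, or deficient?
deficient

Proper divisors of 266: sum = 1 + 2 + 7 + 14 + 19 + 38 + 133 = 214
Since 214 < 266, 266 is deficient.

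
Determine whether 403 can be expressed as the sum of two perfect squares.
Not possible

Factorization: 403 = 13 × 31
By Fermat: n is sum of two squares iff every prime p ≡ 3 (mod 4) appears to even power.
Prime(s) ≡ 3 (mod 4) with odd exponent: [(31, 1)]
Therefore 403 cannot be expressed as a² + b².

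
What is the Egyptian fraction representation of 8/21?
1/3 + 1/21

Greedy algorithm:
8/21: ceiling(21/8) = 3, use 1/3
1/21: ceiling(21/1) = 21, use 1/21
Result: 8/21 = 1/3 + 1/21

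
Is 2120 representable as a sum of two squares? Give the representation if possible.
2² + 46² (a=2, b=46)

Factorization: 2120 = 2^3 × 5 × 53
By Fermat: n is sum of two squares iff every prime p ≡ 3 (mod 4) appears to even power.
All primes ≡ 3 (mod 4) appear to even power.
Search a = 0, 1, 2, … for 2120 - a² a perfect square: first hit at a = 2: 2120 - 4 = 2116 = 46².
2120 = 2² + 46² = 4 + 2116 ✓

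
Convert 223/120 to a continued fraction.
[1; 1, 6, 17]

Euclidean algorithm steps:
223 = 1 × 120 + 103
120 = 1 × 103 + 17
103 = 6 × 17 + 1
17 = 17 × 1 + 0
Continued fraction: [1; 1, 6, 17]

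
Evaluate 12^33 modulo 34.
12

Repeated squaring. Binary of 33 = 100001.
12^1 ≡ 12 (mod 34); 12^2 ≡ 8 (mod 34); 12^4 ≡ 30 (mod 34); 12^8 ≡ 16 (mod 34); 12^16 ≡ 18 (mod 34); 12^32 ≡ 18 (mod 34)
12^33 = 12^1 × 12^32 ≡ 12 (mod 34)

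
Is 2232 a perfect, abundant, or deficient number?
abundant

Proper divisors of 2232: sum = 1 + 2 + 3 + 4 + 6 + 8 + 9 + 12 + ... + 372 + 558 + 744 + 1116 (23 divisors) = 4008
Since 4008 > 2232, 2232 is abundant.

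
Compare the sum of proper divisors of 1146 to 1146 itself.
abundant

Proper divisors of 1146: sum = 1 + 2 + 3 + 6 + 191 + 382 + 573 = 1158
Since 1158 > 1146, 1146 is abundant.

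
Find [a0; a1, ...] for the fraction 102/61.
[1; 1, 2, 20]

Euclidean algorithm steps:
102 = 1 × 61 + 41
61 = 1 × 41 + 20
41 = 2 × 20 + 1
20 = 20 × 1 + 0
Continued fraction: [1; 1, 2, 20]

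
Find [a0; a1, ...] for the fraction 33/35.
[0; 1, 16, 2]

Euclidean algorithm steps:
33 = 0 × 35 + 33
35 = 1 × 33 + 2
33 = 16 × 2 + 1
2 = 2 × 1 + 0
Continued fraction: [0; 1, 16, 2]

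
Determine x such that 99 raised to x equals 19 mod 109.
57

Baby-step giant-step with step n = ⌈√109⌉ = 11.
Baby steps 99^j mod 109 (j:value) for j=0..10: 0:1, 1:99, 2:100, 3:90, 4:81, 5:62, 6:34, 7:96, 8:21, 9:8, 10:29.
Giant-step multiplier: 99^(-11) ≡ 99^(108-11) = 99^97 ≡ 56 (mod 109).
Giant steps γ_i = 19·56^i mod 109: γ_0=19, γ_1=83, γ_2=70, γ_3=105, γ_4=103, γ_5=100 (in table at j=2).
x = i·n + j = 5·11 + 2 = 57.
Check: 99^57 ≡ 19 (mod 109).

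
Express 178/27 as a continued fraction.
[6; 1, 1, 2, 5]

Euclidean algorithm steps:
178 = 6 × 27 + 16
27 = 1 × 16 + 11
16 = 1 × 11 + 5
11 = 2 × 5 + 1
5 = 5 × 1 + 0
Continued fraction: [6; 1, 1, 2, 5]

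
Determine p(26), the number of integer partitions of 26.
2436

p(n) counts ways to write n as a sum of positive integers (order ignored).
Euler's pentagonal recurrence: p(k) = p(k-1) + p(k-2) - p(k-5) - p(k-7) + p(k-12) + p(k-15) - ... (offsets j(3j∓1)/2, signs ++--, p(0)=1, p(<0)=0).
DP table for k = 0..25: p(0)=1, p(1)=1, p(2)=2, p(3)=3, p(4)=5, p(5)=7, p(6)=11, p(7)=15, p(8)=22, p(9)=30, p(10)=42, p(11)=56, p(12)=77, p(13)=101, p(14)=135, p(15)=176, p(16)=231, p(17)=297, p(18)=385, p(19)=490, p(20)=627, p(21)=792, p(22)=1002, p(23)=1255, p(24)=1575, p(25)=1958.
Final step: p(26) = p(25) + p(24) - p(21) - p(19) + p(14) + p(11) - p(4) - p(0)
= 1958 + 1575 - 792 - 490 + 135 + 56 - 5 - 1
= 2436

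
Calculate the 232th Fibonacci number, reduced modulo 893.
303

Matrix identity: Q^n = [[F_(n+1), F_n], [F_n, F_(n-1)]] with Q = [[1,1],[1,0]].
n = 232 = 11101000₂. Square-and-multiply, entries mod 893:
Q^1 = [[1,1],[1,0]]
Q^3 = (Q^1)²·Q = [[3,2],[2,1]]
Q^7 = (Q^3)²·Q = [[21,13],[13,8]]
Q^14 = (Q^7)² = [[610,377],[377,233]]
Q^29 = (Q^14)²·Q = [[657,754],[754,796]]
Q^58 = (Q^29)² = [[5,744],[744,154]]
Q^116 = (Q^58)² = [[794,420],[420,374]]
Q^232 = (Q^116)² = [[457,303],[303,154]]
F_232 mod 893 = Q^232[0][1] = 303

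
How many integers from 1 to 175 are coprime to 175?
120

175 = 5^2 × 7
φ(n) = n × ∏(1 - 1/p) for each prime p dividing n
φ(175) = 175 × (1 - 1/5) × (1 - 1/7) = 120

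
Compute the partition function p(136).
10015581680

p(n) counts ways to write n as a sum of positive integers (order ignored).
Euler's pentagonal recurrence: p(k) = p(k-1) + p(k-2) - p(k-5) - p(k-7) + p(k-12) + p(k-15) - ... (offsets j(3j∓1)/2, signs ++--, p(0)=1, p(<0)=0).
DP table for k = 0..135: p(0)=1, p(1)=1, p(2)=2, p(3)=3, p(4)=5, p(5)=7, p(6)=11, p(7)=15, p(8)=22, p(9)=30, p(10)=42, p(11)=56, p(12)=77, p(13)=101, p(14)=135, p(15)=176, p(16)=231, p(17)=297, p(18)=385, p(19)=490, p(20)=627, p(21)=792, p(22)=1002, p(23)=1255, p(24)=1575, p(25)=1958, p(26)=2436, p(27)=3010, p(28)=3718, p(29)=4565, p(30)=5604, p(31)=6842, p(32)=8349, p(33)=10143, p(34)=12310, p(35)=14883, p(36)=17977, p(37)=21637, p(38)=26015, p(39)=31185, p(40)=37338, p(41)=44583, p(42)=53174, p(43)=63261, p(44)=75175, p(45)=89134, p(46)=105558, p(47)=124754, p(48)=147273, p(49)=173525, p(50)=204226, p(51)=239943, p(52)=281589, p(53)=329931, p(54)=386155, p(55)=451276, p(56)=526823, p(57)=614154, p(58)=715220, p(59)=831820, p(60)=966467, p(61)=1121505, p(62)=1300156, p(63)=1505499, p(64)=1741630, p(65)=2012558, p(66)=2323520, p(67)=2679689, p(68)=3087735, p(69)=3554345, p(70)=4087968, p(71)=4697205, p(72)=5392783, p(73)=6185689, p(74)=7089500, p(75)=8118264, p(76)=9289091, p(77)=10619863, p(78)=12132164, p(79)=13848650, p(80)=15796476, p(81)=18004327, p(82)=20506255, p(83)=23338469, p(84)=26543660, p(85)=30167357, p(86)=34262962, p(87)=38887673, p(88)=44108109, p(89)=49995925, p(90)=56634173, p(91)=64112359, p(92)=72533807, p(93)=82010177, p(94)=92669720, p(95)=104651419, p(96)=118114304, p(97)=133230930, p(98)=150198136, p(99)=169229875, p(100)=190569292, p(101)=214481126, p(102)=241265379, p(103)=271248950, p(104)=304801365, p(105)=342325709, p(106)=384276336, p(107)=431149389, p(108)=483502844, p(109)=541946240, p(110)=607163746, p(111)=679903203, p(112)=761002156, p(113)=851376628, p(114)=952050665, p(115)=1064144451, p(116)=1188908248, p(117)=1327710076, p(118)=1482074143, p(119)=1653668665, p(120)=1844349560, p(121)=2056148051, p(122)=2291320912, p(123)=2552338241, p(124)=2841940500, p(125)=3163127352, p(126)=3519222692, p(127)=3913864295, p(128)=4351078600, p(129)=4835271870, p(130)=5371315400, p(131)=5964539504, p(132)=6620830889, p(133)=7346629512, p(134)=8149040695, p(135)=9035836076.
Final step: p(136) = p(135) + p(134) - p(131) - p(129) + p(124) + p(121) - p(114) - p(110) + p(101) + p(96) - p(85) - p(79) + p(66) + p(59) - p(44) - p(36) + p(19) + p(10)
= 9035836076 + 8149040695 - 5964539504 - 4835271870 + 2841940500 + 2056148051 - 952050665 - 607163746 + 214481126 + 118114304 - 30167357 - 13848650 + 2323520 + 831820 - 75175 - 17977 + 490 + 42
= 10015581680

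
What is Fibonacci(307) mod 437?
248

Matrix identity: Q^n = [[F_(n+1), F_n], [F_n, F_(n-1)]] with Q = [[1,1],[1,0]].
n = 307 = 100110011₂. Square-and-multiply, entries mod 437:
Q^1 = [[1,1],[1,0]]
Q^2 = (Q^1)² = [[2,1],[1,1]]
Q^4 = (Q^2)² = [[5,3],[3,2]]
Q^9 = (Q^4)²·Q = [[55,34],[34,21]]
Q^19 = (Q^9)²·Q = [[210,248],[248,399]]
Q^38 = (Q^19)² = [[287,267],[267,20]]
Q^76 = (Q^38)² = [[271,250],[250,21]]
Q^153 = (Q^76)²·Q = [[55,34],[34,21]]
Q^307 = (Q^153)²·Q = [[210,248],[248,399]]
F_307 mod 437 = Q^307[0][1] = 248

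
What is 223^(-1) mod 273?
202

gcd(223, 273) = 1, so the inverse exists.
Extended Euclidean algorithm on (273, 223):
273 = 1 × 223 + 50  ⟹  50 = (1)·273 + (-1)·223
223 = 4 × 50 + 23  ⟹  23 = (-4)·273 + (5)·223
50 = 2 × 23 + 4  ⟹  4 = (9)·273 + (-11)·223
23 = 5 × 4 + 3  ⟹  3 = (-49)·273 + (60)·223
4 = 1 × 3 + 1  ⟹  1 = (58)·273 + (-71)·223
So (-71)·223 ≡ 1 (mod 273), i.e. 223^(-1) ≡ -71 ≡ 202 (mod 273).
Check: 223 × 202 = 45046 ≡ 1 (mod 273)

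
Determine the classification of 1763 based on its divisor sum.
deficient

Proper divisors of 1763: sum = 1 + 41 + 43 = 85
Since 85 < 1763, 1763 is deficient.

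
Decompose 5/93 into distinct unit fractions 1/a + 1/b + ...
1/19 + 1/884 + 1/1562028

Greedy algorithm:
5/93: ceiling(93/5) = 19, use 1/19
2/1767: ceiling(1767/2) = 884, use 1/884
1/1562028: ceiling(1562028/1) = 1562028, use 1/1562028
Result: 5/93 = 1/19 + 1/884 + 1/1562028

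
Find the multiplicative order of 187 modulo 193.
96

193 is prime, so ord(187) divides φ(193) = 192.
Divisors of 192: 1, 2, 3, 4, 6, 8, 12, 16, 24, 32, 48, 64, 96, 192.
Repeated squaring: 187^1 ≡ 187, 187^2 ≡ 36, 187^4 ≡ 138, 187^8 ≡ 130, 187^16 ≡ 109, 187^32 ≡ 108, 187^64 ≡ 84, 187^128 ≡ 108 (mod 193).
Test 187^d mod 193 for each divisor d in increasing order:
187^1 ≡ 187
187^2 ≡ 36
187^3 = 187^2·187^1 ≡ 170
187^4 ≡ 138
187^6 = 187^4·187^2 ≡ 143
187^8 ≡ 130
187^12 = 187^8·187^4 ≡ 184
187^16 ≡ 109
187^24 = 187^16·187^8 ≡ 81
187^32 ≡ 108
187^48 = 187^32·187^16 ≡ 192
187^64 ≡ 84
187^96 = 187^64·187^32 ≡ 1  ← first divisor giving 1
The order is 96.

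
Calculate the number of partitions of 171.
301384802048

p(n) counts ways to write n as a sum of positive integers (order ignored).
Euler's pentagonal recurrence: p(k) = p(k-1) + p(k-2) - p(k-5) - p(k-7) + p(k-12) + p(k-15) - ... (offsets j(3j∓1)/2, signs ++--, p(0)=1, p(<0)=0).
DP table for k = 0..170: p(0)=1, p(1)=1, p(2)=2, p(3)=3, p(4)=5, p(5)=7, p(6)=11, p(7)=15, p(8)=22, p(9)=30, p(10)=42, p(11)=56, p(12)=77, p(13)=101, p(14)=135, p(15)=176, p(16)=231, p(17)=297, p(18)=385, p(19)=490, p(20)=627, p(21)=792, p(22)=1002, p(23)=1255, p(24)=1575, p(25)=1958, p(26)=2436, p(27)=3010, p(28)=3718, p(29)=4565, p(30)=5604, p(31)=6842, p(32)=8349, p(33)=10143, p(34)=12310, p(35)=14883, p(36)=17977, p(37)=21637, p(38)=26015, p(39)=31185, p(40)=37338, p(41)=44583, p(42)=53174, p(43)=63261, p(44)=75175, p(45)=89134, p(46)=105558, p(47)=124754, p(48)=147273, p(49)=173525, p(50)=204226, p(51)=239943, p(52)=281589, p(53)=329931, p(54)=386155, p(55)=451276, p(56)=526823, p(57)=614154, p(58)=715220, p(59)=831820, p(60)=966467, p(61)=1121505, p(62)=1300156, p(63)=1505499, p(64)=1741630, p(65)=2012558, p(66)=2323520, p(67)=2679689, p(68)=3087735, p(69)=3554345, p(70)=4087968, p(71)=4697205, p(72)=5392783, p(73)=6185689, p(74)=7089500, p(75)=8118264, p(76)=9289091, p(77)=10619863, p(78)=12132164, p(79)=13848650, p(80)=15796476, p(81)=18004327, p(82)=20506255, p(83)=23338469, p(84)=26543660, p(85)=30167357, p(86)=34262962, p(87)=38887673, p(88)=44108109, p(89)=49995925, p(90)=56634173, p(91)=64112359, p(92)=72533807, p(93)=82010177, p(94)=92669720, p(95)=104651419, p(96)=118114304, p(97)=133230930, p(98)=150198136, p(99)=169229875, p(100)=190569292, p(101)=214481126, p(102)=241265379, p(103)=271248950, p(104)=304801365, p(105)=342325709, p(106)=384276336, p(107)=431149389, p(108)=483502844, p(109)=541946240, p(110)=607163746, p(111)=679903203, p(112)=761002156, p(113)=851376628, p(114)=952050665, p(115)=1064144451, p(116)=1188908248, p(117)=1327710076, p(118)=1482074143, p(119)=1653668665, p(120)=1844349560, p(121)=2056148051, p(122)=2291320912, p(123)=2552338241, p(124)=2841940500, p(125)=3163127352, p(126)=3519222692, p(127)=3913864295, p(128)=4351078600, p(129)=4835271870, p(130)=5371315400, p(131)=5964539504, p(132)=6620830889, p(133)=7346629512, p(134)=8149040695, p(135)=9035836076, p(136)=10015581680, p(137)=11097645016, p(138)=12292341831, p(139)=13610949895, p(140)=15065878135, p(141)=16670689208, p(142)=18440293320, p(143)=20390982757, p(144)=22540654445, p(145)=24908858009, p(146)=27517052599, p(147)=30388671978, p(148)=33549419497, p(149)=37027355200, p(150)=40853235313, p(151)=45060624582, p(152)=49686288421, p(153)=54770336324, p(154)=60356673280, p(155)=66493182097, p(156)=73232243759, p(157)=80630964769, p(158)=88751778802, p(159)=97662728555, p(160)=107438159466, p(161)=118159068427, p(162)=129913904637, p(163)=142798995930, p(164)=156919475295, p(165)=172389800255, p(166)=189334822579, p(167)=207890420102, p(168)=228204732751, p(169)=250438925115, p(170)=274768617130.
Final step: p(171) = p(170) + p(169) - p(166) - p(164) + p(159) + p(156) - p(149) - p(145) + p(136) + p(131) - p(120) - p(114) + p(101) + p(94) - p(79) - p(71) + p(54) + p(45) - p(26) - p(16)
= 274768617130 + 250438925115 - 189334822579 - 156919475295 + 97662728555 + 73232243759 - 37027355200 - 24908858009 + 10015581680 + 5964539504 - 1844349560 - 952050665 + 214481126 + 92669720 - 13848650 - 4697205 + 386155 + 89134 - 2436 - 231
= 301384802048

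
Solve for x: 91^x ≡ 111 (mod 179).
39

Baby-step giant-step with step n = ⌈√179⌉ = 14.
Baby steps 91^j mod 179 (j:value) for j=0..13: 0:1, 1:91, 2:47, 3:160, 4:61, 5:2, 6:3, 7:94, 8:141, 9:122, 10:4, 11:6, 12:9, 13:103.
Giant-step multiplier: 91^(-14) ≡ 91^(178-14) = 91^164 ≡ 168 (mod 179).
Giant steps γ_i = 111·168^i mod 179: γ_0=111, γ_1=32, γ_2=6 (in table at j=11).
x = i·n + j = 2·14 + 11 = 39.
Check: 91^39 ≡ 111 (mod 179).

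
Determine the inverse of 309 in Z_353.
8

gcd(309, 353) = 1, so the inverse exists.
Extended Euclidean algorithm on (353, 309):
353 = 1 × 309 + 44  ⟹  44 = (1)·353 + (-1)·309
309 = 7 × 44 + 1  ⟹  1 = (-7)·353 + (8)·309
So (8)·309 ≡ 1 (mod 353), i.e. 309^(-1) ≡ 8 (mod 353).
Check: 309 × 8 = 2472 ≡ 1 (mod 353)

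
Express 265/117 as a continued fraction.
[2; 3, 1, 3, 2, 3]

Euclidean algorithm steps:
265 = 2 × 117 + 31
117 = 3 × 31 + 24
31 = 1 × 24 + 7
24 = 3 × 7 + 3
7 = 2 × 3 + 1
3 = 3 × 1 + 0
Continued fraction: [2; 3, 1, 3, 2, 3]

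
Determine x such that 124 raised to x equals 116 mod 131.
73

Baby-step giant-step with step n = ⌈√131⌉ = 12.
Baby steps 124^j mod 131 (j:value) for j=0..11: 0:1, 1:124, 2:49, 3:50, 4:43, 5:92, 6:11, 7:54, 8:15, 9:26, 10:80, 11:95.
Giant-step multiplier: 124^(-12) ≡ 124^(130-12) = 124^118 ≡ 13 (mod 131).
Giant steps γ_i = 116·13^i mod 131: γ_0=116, γ_1=67, γ_2=85, γ_3=57, γ_4=86, γ_5=70, γ_6=124 (in table at j=1).
x = i·n + j = 6·12 + 1 = 73.
Check: 124^73 ≡ 116 (mod 131).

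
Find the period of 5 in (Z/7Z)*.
6

7 is prime, so ord(5) divides φ(7) = 6.
Divisors of 6: 1, 2, 3, 6.
Repeated squaring: 5^1 ≡ 5, 5^2 ≡ 4, 5^4 ≡ 2 (mod 7).
Test 5^d mod 7 for each divisor d in increasing order:
5^1 ≡ 5
5^2 ≡ 4
5^3 = 5^2·5^1 ≡ 6
5^6 = 5^4·5^2 ≡ 1  ← first divisor giving 1
The order is 6.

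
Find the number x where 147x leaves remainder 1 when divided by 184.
179

gcd(147, 184) = 1, so the inverse exists.
Extended Euclidean algorithm on (184, 147):
184 = 1 × 147 + 37  ⟹  37 = (1)·184 + (-1)·147
147 = 3 × 37 + 36  ⟹  36 = (-3)·184 + (4)·147
37 = 1 × 36 + 1  ⟹  1 = (4)·184 + (-5)·147
So (-5)·147 ≡ 1 (mod 184), i.e. 147^(-1) ≡ -5 ≡ 179 (mod 184).
Check: 147 × 179 = 26313 ≡ 1 (mod 184)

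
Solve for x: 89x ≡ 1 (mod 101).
42

gcd(89, 101) = 1, so the inverse exists.
Extended Euclidean algorithm on (101, 89):
101 = 1 × 89 + 12  ⟹  12 = (1)·101 + (-1)·89
89 = 7 × 12 + 5  ⟹  5 = (-7)·101 + (8)·89
12 = 2 × 5 + 2  ⟹  2 = (15)·101 + (-17)·89
5 = 2 × 2 + 1  ⟹  1 = (-37)·101 + (42)·89
So (42)·89 ≡ 1 (mod 101), i.e. 89^(-1) ≡ 42 (mod 101).
Check: 89 × 42 = 3738 ≡ 1 (mod 101)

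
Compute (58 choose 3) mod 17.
1

Using Lucas' theorem:
Write n=58 and k=3 in base 17:
n in base 17: [3, 7]
k in base 17: [0, 3]
C(58,3) mod 17 = ∏ C(n_i, k_i) mod 17
Digit binomials (mod 17): C(3,0) = 1; C(7,3) = 35 ≡ 1
Product: 1 × 1 = 1 ≡ 1 (mod 17)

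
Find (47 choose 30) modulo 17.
2

Using Lucas' theorem:
Write n=47 and k=30 in base 17:
n in base 17: [2, 13]
k in base 17: [1, 13]
C(47,30) mod 17 = ∏ C(n_i, k_i) mod 17
Digit binomials (mod 17): C(2,1) = 2; C(13,13) = 1
Product: 2 × 1 = 2 ≡ 2 (mod 17)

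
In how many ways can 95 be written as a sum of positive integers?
104651419

p(n) counts ways to write n as a sum of positive integers (order ignored).
Euler's pentagonal recurrence: p(k) = p(k-1) + p(k-2) - p(k-5) - p(k-7) + p(k-12) + p(k-15) - ... (offsets j(3j∓1)/2, signs ++--, p(0)=1, p(<0)=0).
DP table for k = 0..94: p(0)=1, p(1)=1, p(2)=2, p(3)=3, p(4)=5, p(5)=7, p(6)=11, p(7)=15, p(8)=22, p(9)=30, p(10)=42, p(11)=56, p(12)=77, p(13)=101, p(14)=135, p(15)=176, p(16)=231, p(17)=297, p(18)=385, p(19)=490, p(20)=627, p(21)=792, p(22)=1002, p(23)=1255, p(24)=1575, p(25)=1958, p(26)=2436, p(27)=3010, p(28)=3718, p(29)=4565, p(30)=5604, p(31)=6842, p(32)=8349, p(33)=10143, p(34)=12310, p(35)=14883, p(36)=17977, p(37)=21637, p(38)=26015, p(39)=31185, p(40)=37338, p(41)=44583, p(42)=53174, p(43)=63261, p(44)=75175, p(45)=89134, p(46)=105558, p(47)=124754, p(48)=147273, p(49)=173525, p(50)=204226, p(51)=239943, p(52)=281589, p(53)=329931, p(54)=386155, p(55)=451276, p(56)=526823, p(57)=614154, p(58)=715220, p(59)=831820, p(60)=966467, p(61)=1121505, p(62)=1300156, p(63)=1505499, p(64)=1741630, p(65)=2012558, p(66)=2323520, p(67)=2679689, p(68)=3087735, p(69)=3554345, p(70)=4087968, p(71)=4697205, p(72)=5392783, p(73)=6185689, p(74)=7089500, p(75)=8118264, p(76)=9289091, p(77)=10619863, p(78)=12132164, p(79)=13848650, p(80)=15796476, p(81)=18004327, p(82)=20506255, p(83)=23338469, p(84)=26543660, p(85)=30167357, p(86)=34262962, p(87)=38887673, p(88)=44108109, p(89)=49995925, p(90)=56634173, p(91)=64112359, p(92)=72533807, p(93)=82010177, p(94)=92669720.
Final step: p(95) = p(94) + p(93) - p(90) - p(88) + p(83) + p(80) - p(73) - p(69) + p(60) + p(55) - p(44) - p(38) + p(25) + p(18) - p(3)
= 92669720 + 82010177 - 56634173 - 44108109 + 23338469 + 15796476 - 6185689 - 3554345 + 966467 + 451276 - 75175 - 26015 + 1958 + 385 - 3
= 104651419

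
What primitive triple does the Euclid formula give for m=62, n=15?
(3619, 1860, 4069)

Euclid's formula: a = m² - n², b = 2mn, c = m² + n²
m = 62, n = 15
a = 62² - 15² = 3844 - 225 = 3619
b = 2 × 62 × 15 = 1860
c = 62² + 15² = 3844 + 225 = 4069
Verification: 3619² + 1860² = 13097161 + 3459600 = 16556761 = 4069² ✓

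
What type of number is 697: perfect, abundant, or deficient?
deficient

Proper divisors of 697: sum = 1 + 17 + 41 = 59
Since 59 < 697, 697 is deficient.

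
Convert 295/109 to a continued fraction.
[2; 1, 2, 2, 2, 6]

Euclidean algorithm steps:
295 = 2 × 109 + 77
109 = 1 × 77 + 32
77 = 2 × 32 + 13
32 = 2 × 13 + 6
13 = 2 × 6 + 1
6 = 6 × 1 + 0
Continued fraction: [2; 1, 2, 2, 2, 6]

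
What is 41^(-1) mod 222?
65

gcd(41, 222) = 1, so the inverse exists.
Extended Euclidean algorithm on (222, 41):
222 = 5 × 41 + 17  ⟹  17 = (1)·222 + (-5)·41
41 = 2 × 17 + 7  ⟹  7 = (-2)·222 + (11)·41
17 = 2 × 7 + 3  ⟹  3 = (5)·222 + (-27)·41
7 = 2 × 3 + 1  ⟹  1 = (-12)·222 + (65)·41
So (65)·41 ≡ 1 (mod 222), i.e. 41^(-1) ≡ 65 (mod 222).
Check: 41 × 65 = 2665 ≡ 1 (mod 222)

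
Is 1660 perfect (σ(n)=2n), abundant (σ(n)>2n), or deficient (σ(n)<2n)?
abundant

Proper divisors of 1660: sum = 1 + 2 + 4 + 5 + 10 + 20 + 83 + 166 + 332 + 415 + 830 = 1868
Since 1868 > 1660, 1660 is abundant.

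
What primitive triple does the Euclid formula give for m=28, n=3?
(775, 168, 793)

Euclid's formula: a = m² - n², b = 2mn, c = m² + n²
m = 28, n = 3
a = 28² - 3² = 784 - 9 = 775
b = 2 × 28 × 3 = 168
c = 28² + 3² = 784 + 9 = 793
Verification: 775² + 168² = 600625 + 28224 = 628849 = 793² ✓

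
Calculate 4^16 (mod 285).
196

Repeated squaring. Binary of 16 = 10000.
4^1 ≡ 4 (mod 285); 4^2 ≡ 16 (mod 285); 4^4 ≡ 256 (mod 285); 4^8 ≡ 271 (mod 285); 4^16 ≡ 196 (mod 285)
4^16 = 4^16 ≡ 196 (mod 285)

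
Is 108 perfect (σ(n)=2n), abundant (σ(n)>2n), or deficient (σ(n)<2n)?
abundant

Proper divisors of 108: sum = 1 + 2 + 3 + 4 + 6 + 9 + 12 + 18 + 27 + 36 + 54 = 172
Since 172 > 108, 108 is abundant.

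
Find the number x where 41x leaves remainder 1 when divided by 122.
3

gcd(41, 122) = 1, so the inverse exists.
Extended Euclidean algorithm on (122, 41):
122 = 2 × 41 + 40  ⟹  40 = (1)·122 + (-2)·41
41 = 1 × 40 + 1  ⟹  1 = (-1)·122 + (3)·41
So (3)·41 ≡ 1 (mod 122), i.e. 41^(-1) ≡ 3 (mod 122).
Check: 41 × 3 = 123 ≡ 1 (mod 122)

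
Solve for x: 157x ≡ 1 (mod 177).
115

gcd(157, 177) = 1, so the inverse exists.
Extended Euclidean algorithm on (177, 157):
177 = 1 × 157 + 20  ⟹  20 = (1)·177 + (-1)·157
157 = 7 × 20 + 17  ⟹  17 = (-7)·177 + (8)·157
20 = 1 × 17 + 3  ⟹  3 = (8)·177 + (-9)·157
17 = 5 × 3 + 2  ⟹  2 = (-47)·177 + (53)·157
3 = 1 × 2 + 1  ⟹  1 = (55)·177 + (-62)·157
So (-62)·157 ≡ 1 (mod 177), i.e. 157^(-1) ≡ -62 ≡ 115 (mod 177).
Check: 157 × 115 = 18055 ≡ 1 (mod 177)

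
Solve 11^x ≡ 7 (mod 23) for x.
7

Baby-step giant-step with step n = ⌈√23⌉ = 5.
Baby steps 11^j mod 23 (j:value) for j=0..4: 0:1, 1:11, 2:6, 3:20, 4:13.
Giant-step multiplier: 11^(-5) ≡ 11^(22-5) = 11^17 ≡ 14 (mod 23).
Giant steps γ_i = 7·14^i mod 23: γ_0=7, γ_1=6 (in table at j=2).
x = i·n + j = 1·5 + 2 = 7.
Check: 11^7 ≡ 7 (mod 23).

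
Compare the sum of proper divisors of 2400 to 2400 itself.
abundant

Proper divisors of 2400: sum = 1 + 2 + 3 + 4 + 5 + 6 + 8 + 10 + ... + 480 + 600 + 800 + 1200 (35 divisors) = 5412
Since 5412 > 2400, 2400 is abundant.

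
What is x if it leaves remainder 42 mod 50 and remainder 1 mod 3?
142

Using Chinese Remainder Theorem:
M = 50 × 3 = 150
M1 = 3, M2 = 50
y1 = 3^(-1) mod 50 = 17
y2 = 50^(-1) mod 3 = 2
x = (42×3×17 + 1×50×2) mod 150 = 142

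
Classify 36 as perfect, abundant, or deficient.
abundant

Proper divisors of 36: sum = 1 + 2 + 3 + 4 + 6 + 9 + 12 + 18 = 55
Since 55 > 36, 36 is abundant.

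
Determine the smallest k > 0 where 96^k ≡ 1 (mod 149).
37

149 is prime, so ord(96) divides φ(149) = 148.
Divisors of 148: 1, 2, 4, 37, 74, 148.
Repeated squaring: 96^1 ≡ 96, 96^2 ≡ 127, 96^4 ≡ 37, 96^8 ≡ 28, 96^16 ≡ 39, 96^32 ≡ 31, 96^64 ≡ 67, 96^128 ≡ 19 (mod 149).
Test 96^d mod 149 for each divisor d in increasing order:
96^1 ≡ 96
96^2 ≡ 127
96^4 ≡ 37
96^37 = 96^32·96^4·96^1 ≡ 1  ← first divisor giving 1
The order is 37.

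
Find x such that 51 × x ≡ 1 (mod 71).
39

gcd(51, 71) = 1, so the inverse exists.
Extended Euclidean algorithm on (71, 51):
71 = 1 × 51 + 20  ⟹  20 = (1)·71 + (-1)·51
51 = 2 × 20 + 11  ⟹  11 = (-2)·71 + (3)·51
20 = 1 × 11 + 9  ⟹  9 = (3)·71 + (-4)·51
11 = 1 × 9 + 2  ⟹  2 = (-5)·71 + (7)·51
9 = 4 × 2 + 1  ⟹  1 = (23)·71 + (-32)·51
So (-32)·51 ≡ 1 (mod 71), i.e. 51^(-1) ≡ -32 ≡ 39 (mod 71).
Check: 51 × 39 = 1989 ≡ 1 (mod 71)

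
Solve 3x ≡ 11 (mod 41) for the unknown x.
x ≡ 31 (mod 41)

gcd(3, 41) = 1, which divides 11, so solutions exist.
Find 3^(-1) mod 41 by the extended Euclidean algorithm:
41 = 13 × 3 + 2  ⟹  2 = (1)·41 + (-13)·3
3 = 1 × 2 + 1  ⟹  1 = (-1)·41 + (14)·3
So (14)·3 ≡ 1 (mod 41), i.e. 3^(-1) ≡ 14 (mod 41).
x ≡ 14 × 11 = 154 ≡ 31 (mod 41).
Check: 3 × 31 = 93 ≡ 11 (mod 41).
Unique solution: x ≡ 31 (mod 41)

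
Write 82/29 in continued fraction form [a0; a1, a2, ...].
[2; 1, 4, 1, 4]

Euclidean algorithm steps:
82 = 2 × 29 + 24
29 = 1 × 24 + 5
24 = 4 × 5 + 4
5 = 1 × 4 + 1
4 = 4 × 1 + 0
Continued fraction: [2; 1, 4, 1, 4]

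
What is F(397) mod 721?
576

Matrix identity: Q^n = [[F_(n+1), F_n], [F_n, F_(n-1)]] with Q = [[1,1],[1,0]].
n = 397 = 110001101₂. Square-and-multiply, entries mod 721:
Q^1 = [[1,1],[1,0]]
Q^3 = (Q^1)²·Q = [[3,2],[2,1]]
Q^6 = (Q^3)² = [[13,8],[8,5]]
Q^12 = (Q^6)² = [[233,144],[144,89]]
Q^24 = (Q^12)² = [[41,224],[224,538]]
Q^49 = (Q^24)²·Q = [[582,666],[666,637]]
Q^99 = (Q^49)²·Q = [[3,716],[716,8]]
Q^198 = (Q^99)² = [[34,666],[666,89]]
Q^397 = (Q^198)²·Q = [[300,576],[576,445]]
F_397 mod 721 = Q^397[0][1] = 576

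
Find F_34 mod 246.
115

Matrix identity: Q^n = [[F_(n+1), F_n], [F_n, F_(n-1)]] with Q = [[1,1],[1,0]].
n = 34 = 100010₂. Square-and-multiply, entries mod 246:
Q^1 = [[1,1],[1,0]]
Q^2 = (Q^1)² = [[2,1],[1,1]]
Q^4 = (Q^2)² = [[5,3],[3,2]]
Q^8 = (Q^4)² = [[34,21],[21,13]]
Q^17 = (Q^8)²·Q = [[124,121],[121,3]]
Q^34 = (Q^17)² = [[5,115],[115,136]]
F_34 mod 246 = Q^34[0][1] = 115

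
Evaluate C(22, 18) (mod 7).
0

Using Lucas' theorem:
Write n=22 and k=18 in base 7:
n in base 7: [3, 1]
k in base 7: [2, 4]
C(22,18) mod 7 = ∏ C(n_i, k_i) mod 7
Digit binomials (mod 7): C(3,2) = 3; C(1,4) = 0 (k_i > n_i)
Product: 3 × 0 = 0 ≡ 0 (mod 7)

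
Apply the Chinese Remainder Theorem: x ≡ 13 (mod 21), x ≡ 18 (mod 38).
664

Using Chinese Remainder Theorem:
M = 21 × 38 = 798
M1 = 38, M2 = 21
y1 = 38^(-1) mod 21 = 5
y2 = 21^(-1) mod 38 = 29
x = (13×38×5 + 18×21×29) mod 798 = 664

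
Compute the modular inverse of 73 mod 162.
91

gcd(73, 162) = 1, so the inverse exists.
Extended Euclidean algorithm on (162, 73):
162 = 2 × 73 + 16  ⟹  16 = (1)·162 + (-2)·73
73 = 4 × 16 + 9  ⟹  9 = (-4)·162 + (9)·73
16 = 1 × 9 + 7  ⟹  7 = (5)·162 + (-11)·73
9 = 1 × 7 + 2  ⟹  2 = (-9)·162 + (20)·73
7 = 3 × 2 + 1  ⟹  1 = (32)·162 + (-71)·73
So (-71)·73 ≡ 1 (mod 162), i.e. 73^(-1) ≡ -71 ≡ 91 (mod 162).
Check: 73 × 91 = 6643 ≡ 1 (mod 162)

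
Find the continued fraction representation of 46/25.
[1; 1, 5, 4]

Euclidean algorithm steps:
46 = 1 × 25 + 21
25 = 1 × 21 + 4
21 = 5 × 4 + 1
4 = 4 × 1 + 0
Continued fraction: [1; 1, 5, 4]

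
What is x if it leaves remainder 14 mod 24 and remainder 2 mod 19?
230

Using Chinese Remainder Theorem:
M = 24 × 19 = 456
M1 = 19, M2 = 24
y1 = 19^(-1) mod 24 = 19
y2 = 24^(-1) mod 19 = 4
x = (14×19×19 + 2×24×4) mod 456 = 230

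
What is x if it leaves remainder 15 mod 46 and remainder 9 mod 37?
1119

Using Chinese Remainder Theorem:
M = 46 × 37 = 1702
M1 = 37, M2 = 46
y1 = 37^(-1) mod 46 = 5
y2 = 46^(-1) mod 37 = 33
x = (15×37×5 + 9×46×33) mod 1702 = 1119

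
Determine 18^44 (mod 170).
86

Repeated squaring. Binary of 44 = 101100.
18^1 ≡ 18 (mod 170); 18^2 ≡ 154 (mod 170); 18^4 ≡ 86 (mod 170); 18^8 ≡ 86 (mod 170); 18^16 ≡ 86 (mod 170); 18^32 ≡ 86 (mod 170)
18^44 = 18^4 × 18^8 × 18^32 ≡ 86 (mod 170)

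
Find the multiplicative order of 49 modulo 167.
83

167 is prime, so ord(49) divides φ(167) = 166.
Divisors of 166: 1, 2, 83, 166.
Repeated squaring: 49^1 ≡ 49, 49^2 ≡ 63, 49^4 ≡ 128, 49^8 ≡ 18, 49^16 ≡ 157, 49^32 ≡ 100, 49^64 ≡ 147, 49^128 ≡ 66 (mod 167).
Test 49^d mod 167 for each divisor d in increasing order:
49^1 ≡ 49
49^2 ≡ 63
49^83 = 49^64·49^16·49^2·49^1 ≡ 1  ← first divisor giving 1
The order is 83.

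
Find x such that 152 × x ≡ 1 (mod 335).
108

gcd(152, 335) = 1, so the inverse exists.
Extended Euclidean algorithm on (335, 152):
335 = 2 × 152 + 31  ⟹  31 = (1)·335 + (-2)·152
152 = 4 × 31 + 28  ⟹  28 = (-4)·335 + (9)·152
31 = 1 × 28 + 3  ⟹  3 = (5)·335 + (-11)·152
28 = 9 × 3 + 1  ⟹  1 = (-49)·335 + (108)·152
So (108)·152 ≡ 1 (mod 335), i.e. 152^(-1) ≡ 108 (mod 335).
Check: 152 × 108 = 16416 ≡ 1 (mod 335)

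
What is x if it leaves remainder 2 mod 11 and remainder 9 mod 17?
145

Using Chinese Remainder Theorem:
M = 11 × 17 = 187
M1 = 17, M2 = 11
y1 = 17^(-1) mod 11 = 2
y2 = 11^(-1) mod 17 = 14
x = (2×17×2 + 9×11×14) mod 187 = 145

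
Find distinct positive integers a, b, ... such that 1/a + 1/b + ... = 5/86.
1/18 + 1/387

Greedy algorithm:
5/86: ceiling(86/5) = 18, use 1/18
1/387: ceiling(387/1) = 387, use 1/387
Result: 5/86 = 1/18 + 1/387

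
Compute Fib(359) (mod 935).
1

Matrix identity: Q^n = [[F_(n+1), F_n], [F_n, F_(n-1)]] with Q = [[1,1],[1,0]].
n = 359 = 101100111₂. Square-and-multiply, entries mod 935:
Q^1 = [[1,1],[1,0]]
Q^2 = (Q^1)² = [[2,1],[1,1]]
Q^5 = (Q^2)²·Q = [[8,5],[5,3]]
Q^11 = (Q^5)²·Q = [[144,89],[89,55]]
Q^22 = (Q^11)² = [[607,881],[881,661]]
Q^44 = (Q^22)² = [[170,718],[718,387]]
Q^89 = (Q^44)²·Q = [[0,254],[254,681]]
Q^179 = (Q^89)²·Q = [[0,1],[1,934]]
Q^359 = (Q^179)²·Q = [[0,1],[1,934]]
F_359 mod 935 = Q^359[0][1] = 1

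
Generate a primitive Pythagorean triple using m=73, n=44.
(3393, 6424, 7265)

Euclid's formula: a = m² - n², b = 2mn, c = m² + n²
m = 73, n = 44
a = 73² - 44² = 5329 - 1936 = 3393
b = 2 × 73 × 44 = 6424
c = 73² + 44² = 5329 + 1936 = 7265
Verification: 3393² + 6424² = 11512449 + 41267776 = 52780225 = 7265² ✓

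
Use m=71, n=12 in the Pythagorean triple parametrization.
(4897, 1704, 5185)

Euclid's formula: a = m² - n², b = 2mn, c = m² + n²
m = 71, n = 12
a = 71² - 12² = 5041 - 144 = 4897
b = 2 × 71 × 12 = 1704
c = 71² + 12² = 5041 + 144 = 5185
Verification: 4897² + 1704² = 23980609 + 2903616 = 26884225 = 5185² ✓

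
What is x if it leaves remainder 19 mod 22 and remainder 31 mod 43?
547

Using Chinese Remainder Theorem:
M = 22 × 43 = 946
M1 = 43, M2 = 22
y1 = 43^(-1) mod 22 = 21
y2 = 22^(-1) mod 43 = 2
x = (19×43×21 + 31×22×2) mod 946 = 547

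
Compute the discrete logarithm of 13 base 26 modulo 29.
26

Baby-step giant-step with step n = ⌈√29⌉ = 6.
Baby steps 26^j mod 29 (j:value) for j=0..5: 0:1, 1:26, 2:9, 3:2, 4:23, 5:18.
Giant-step multiplier: 26^(-6) ≡ 26^(28-6) = 26^22 ≡ 22 (mod 29).
Giant steps γ_i = 13·22^i mod 29: γ_0=13, γ_1=25, γ_2=28, γ_3=7, γ_4=9 (in table at j=2).
x = i·n + j = 4·6 + 2 = 26.
Check: 26^26 ≡ 13 (mod 29).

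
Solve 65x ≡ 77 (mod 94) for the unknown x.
x ≡ 33 (mod 94)

gcd(65, 94) = 1, which divides 77, so solutions exist.
Find 65^(-1) mod 94 by the extended Euclidean algorithm:
94 = 1 × 65 + 29  ⟹  29 = (1)·94 + (-1)·65
65 = 2 × 29 + 7  ⟹  7 = (-2)·94 + (3)·65
29 = 4 × 7 + 1  ⟹  1 = (9)·94 + (-13)·65
So (-13)·65 ≡ 1 (mod 94), i.e. 65^(-1) ≡ -13 ≡ 81 (mod 94).
x ≡ 81 × 77 = 6237 ≡ 33 (mod 94).
Check: 65 × 33 = 2145 ≡ 77 (mod 94).
Unique solution: x ≡ 33 (mod 94)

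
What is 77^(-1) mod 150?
113

gcd(77, 150) = 1, so the inverse exists.
Extended Euclidean algorithm on (150, 77):
150 = 1 × 77 + 73  ⟹  73 = (1)·150 + (-1)·77
77 = 1 × 73 + 4  ⟹  4 = (-1)·150 + (2)·77
73 = 18 × 4 + 1  ⟹  1 = (19)·150 + (-37)·77
So (-37)·77 ≡ 1 (mod 150), i.e. 77^(-1) ≡ -37 ≡ 113 (mod 150).
Check: 77 × 113 = 8701 ≡ 1 (mod 150)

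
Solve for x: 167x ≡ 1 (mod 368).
119

gcd(167, 368) = 1, so the inverse exists.
Extended Euclidean algorithm on (368, 167):
368 = 2 × 167 + 34  ⟹  34 = (1)·368 + (-2)·167
167 = 4 × 34 + 31  ⟹  31 = (-4)·368 + (9)·167
34 = 1 × 31 + 3  ⟹  3 = (5)·368 + (-11)·167
31 = 10 × 3 + 1  ⟹  1 = (-54)·368 + (119)·167
So (119)·167 ≡ 1 (mod 368), i.e. 167^(-1) ≡ 119 (mod 368).
Check: 167 × 119 = 19873 ≡ 1 (mod 368)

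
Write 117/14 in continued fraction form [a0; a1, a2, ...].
[8; 2, 1, 4]

Euclidean algorithm steps:
117 = 8 × 14 + 5
14 = 2 × 5 + 4
5 = 1 × 4 + 1
4 = 4 × 1 + 0
Continued fraction: [8; 2, 1, 4]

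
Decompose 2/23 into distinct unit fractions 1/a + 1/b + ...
1/12 + 1/276

Greedy algorithm:
2/23: ceiling(23/2) = 12, use 1/12
1/276: ceiling(276/1) = 276, use 1/276
Result: 2/23 = 1/12 + 1/276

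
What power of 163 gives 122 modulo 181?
162

Baby-step giant-step with step n = ⌈√181⌉ = 14.
Baby steps 163^j mod 181 (j:value) for j=0..13: 0:1, 1:163, 2:143, 3:141, 4:177, 5:72, 6:152, 7:160, 8:16, 9:74, 10:116, 11:84, 12:117, 13:66.
Giant-step multiplier: 163^(-14) ≡ 163^(180-14) = 163^166 ≡ 55 (mod 181).
Giant steps γ_i = 122·55^i mod 181: γ_0=122, γ_1=13, γ_2=172, γ_3=48, γ_4=106, γ_5=38, γ_6=99, γ_7=15, γ_8=101, γ_9=125, γ_10=178, γ_11=16 (in table at j=8).
x = i·n + j = 11·14 + 8 = 162.
Check: 163^162 ≡ 122 (mod 181).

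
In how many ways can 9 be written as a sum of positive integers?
30

p(n) counts ways to write n as a sum of positive integers (order ignored).
Examples: 9; 8 + 1; 7 + 2; 7 + 1 + 1; 6 + 3; ... (30 total)
p(9) = 30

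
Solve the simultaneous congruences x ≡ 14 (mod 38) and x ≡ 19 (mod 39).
1306

Using Chinese Remainder Theorem:
M = 38 × 39 = 1482
M1 = 39, M2 = 38
y1 = 39^(-1) mod 38 = 1
y2 = 38^(-1) mod 39 = 38
x = (14×39×1 + 19×38×38) mod 1482 = 1306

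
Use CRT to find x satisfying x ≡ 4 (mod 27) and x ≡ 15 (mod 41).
220

Using Chinese Remainder Theorem:
M = 27 × 41 = 1107
M1 = 41, M2 = 27
y1 = 41^(-1) mod 27 = 2
y2 = 27^(-1) mod 41 = 38
x = (4×41×2 + 15×27×38) mod 1107 = 220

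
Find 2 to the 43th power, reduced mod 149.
15

Repeated squaring. Binary of 43 = 101011.
2^1 ≡ 2 (mod 149); 2^2 ≡ 4 (mod 149); 2^4 ≡ 16 (mod 149); 2^8 ≡ 107 (mod 149); 2^16 ≡ 125 (mod 149); 2^32 ≡ 129 (mod 149)
2^43 = 2^1 × 2^2 × 2^8 × 2^32 ≡ 15 (mod 149)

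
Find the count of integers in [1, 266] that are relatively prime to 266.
108

266 = 2 × 7 × 19
φ(n) = n × ∏(1 - 1/p) for each prime p dividing n
φ(266) = 266 × (1 - 1/2) × (1 - 1/7) × (1 - 1/19) = 108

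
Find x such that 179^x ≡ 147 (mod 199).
39

Baby-step giant-step with step n = ⌈√199⌉ = 15.
Baby steps 179^j mod 199 (j:value) for j=0..14: 0:1, 1:179, 2:2, 3:159, 4:4, 5:119, 6:8, 7:39, 8:16, 9:78, 10:32, 11:156, 12:64, 13:113, 14:128.
Giant-step multiplier: 179^(-15) ≡ 179^(198-15) = 179^183 ≡ 59 (mod 199).
Giant steps γ_i = 147·59^i mod 199: γ_0=147, γ_1=116, γ_2=78 (in table at j=9).
x = i·n + j = 2·15 + 9 = 39.
Check: 179^39 ≡ 147 (mod 199).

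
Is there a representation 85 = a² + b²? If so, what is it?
2² + 9² (a=2, b=9)

Factorization: 85 = 5 × 17
By Fermat: n is sum of two squares iff every prime p ≡ 3 (mod 4) appears to even power.
All primes ≡ 3 (mod 4) appear to even power.
Search a = 0, 1, 2, … for 85 - a² a perfect square: first hit at a = 2: 85 - 4 = 81 = 9².
85 = 2² + 9² = 4 + 81 ✓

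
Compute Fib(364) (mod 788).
511

Matrix identity: Q^n = [[F_(n+1), F_n], [F_n, F_(n-1)]] with Q = [[1,1],[1,0]].
n = 364 = 101101100₂. Square-and-multiply, entries mod 788:
Q^1 = [[1,1],[1,0]]
Q^2 = (Q^1)² = [[2,1],[1,1]]
Q^5 = (Q^2)²·Q = [[8,5],[5,3]]
Q^11 = (Q^5)²·Q = [[144,89],[89,55]]
Q^22 = (Q^11)² = [[289,375],[375,702]]
Q^45 = (Q^22)²·Q = [[43,354],[354,477]]
Q^91 = (Q^45)²·Q = [[773,297],[297,476]]
Q^182 = (Q^91)² = [[178,593],[593,373]]
Q^364 = (Q^182)² = [[365,511],[511,642]]
F_364 mod 788 = Q^364[0][1] = 511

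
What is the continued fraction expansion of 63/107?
[0; 1, 1, 2, 3, 6]

Euclidean algorithm steps:
63 = 0 × 107 + 63
107 = 1 × 63 + 44
63 = 1 × 44 + 19
44 = 2 × 19 + 6
19 = 3 × 6 + 1
6 = 6 × 1 + 0
Continued fraction: [0; 1, 1, 2, 3, 6]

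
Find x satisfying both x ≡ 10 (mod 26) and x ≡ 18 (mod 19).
322

Using Chinese Remainder Theorem:
M = 26 × 19 = 494
M1 = 19, M2 = 26
y1 = 19^(-1) mod 26 = 11
y2 = 26^(-1) mod 19 = 11
x = (10×19×11 + 18×26×11) mod 494 = 322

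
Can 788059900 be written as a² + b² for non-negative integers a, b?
Not possible

Factorization: 788059900 = 2^2 × 5^2 × 199^3
By Fermat: n is sum of two squares iff every prime p ≡ 3 (mod 4) appears to even power.
Prime(s) ≡ 3 (mod 4) with odd exponent: [(199, 3)]
Therefore 788059900 cannot be expressed as a² + b².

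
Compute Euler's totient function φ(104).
48

104 = 2^3 × 13
φ(n) = n × ∏(1 - 1/p) for each prime p dividing n
φ(104) = 104 × (1 - 1/2) × (1 - 1/13) = 48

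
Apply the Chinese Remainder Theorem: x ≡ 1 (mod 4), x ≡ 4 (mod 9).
13

Using Chinese Remainder Theorem:
M = 4 × 9 = 36
M1 = 9, M2 = 4
y1 = 9^(-1) mod 4 = 1
y2 = 4^(-1) mod 9 = 7
x = (1×9×1 + 4×4×7) mod 36 = 13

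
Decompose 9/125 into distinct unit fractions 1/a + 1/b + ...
1/14 + 1/1750

Greedy algorithm:
9/125: ceiling(125/9) = 14, use 1/14
1/1750: ceiling(1750/1) = 1750, use 1/1750
Result: 9/125 = 1/14 + 1/1750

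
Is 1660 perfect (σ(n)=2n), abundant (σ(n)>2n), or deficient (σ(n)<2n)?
abundant

Proper divisors of 1660: sum = 1 + 2 + 4 + 5 + 10 + 20 + 83 + 166 + 332 + 415 + 830 = 1868
Since 1868 > 1660, 1660 is abundant.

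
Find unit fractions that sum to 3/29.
1/10 + 1/290

Greedy algorithm:
3/29: ceiling(29/3) = 10, use 1/10
1/290: ceiling(290/1) = 290, use 1/290
Result: 3/29 = 1/10 + 1/290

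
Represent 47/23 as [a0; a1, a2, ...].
[2; 23]

Euclidean algorithm steps:
47 = 2 × 23 + 1
23 = 23 × 1 + 0
Continued fraction: [2; 23]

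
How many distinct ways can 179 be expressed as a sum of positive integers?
625846753120

p(n) counts ways to write n as a sum of positive integers (order ignored).
Euler's pentagonal recurrence: p(k) = p(k-1) + p(k-2) - p(k-5) - p(k-7) + p(k-12) + p(k-15) - ... (offsets j(3j∓1)/2, signs ++--, p(0)=1, p(<0)=0).
DP table for k = 0..178: p(0)=1, p(1)=1, p(2)=2, p(3)=3, p(4)=5, p(5)=7, p(6)=11, p(7)=15, p(8)=22, p(9)=30, p(10)=42, p(11)=56, p(12)=77, p(13)=101, p(14)=135, p(15)=176, p(16)=231, p(17)=297, p(18)=385, p(19)=490, p(20)=627, p(21)=792, p(22)=1002, p(23)=1255, p(24)=1575, p(25)=1958, p(26)=2436, p(27)=3010, p(28)=3718, p(29)=4565, p(30)=5604, p(31)=6842, p(32)=8349, p(33)=10143, p(34)=12310, p(35)=14883, p(36)=17977, p(37)=21637, p(38)=26015, p(39)=31185, p(40)=37338, p(41)=44583, p(42)=53174, p(43)=63261, p(44)=75175, p(45)=89134, p(46)=105558, p(47)=124754, p(48)=147273, p(49)=173525, p(50)=204226, p(51)=239943, p(52)=281589, p(53)=329931, p(54)=386155, p(55)=451276, p(56)=526823, p(57)=614154, p(58)=715220, p(59)=831820, p(60)=966467, p(61)=1121505, p(62)=1300156, p(63)=1505499, p(64)=1741630, p(65)=2012558, p(66)=2323520, p(67)=2679689, p(68)=3087735, p(69)=3554345, p(70)=4087968, p(71)=4697205, p(72)=5392783, p(73)=6185689, p(74)=7089500, p(75)=8118264, p(76)=9289091, p(77)=10619863, p(78)=12132164, p(79)=13848650, p(80)=15796476, p(81)=18004327, p(82)=20506255, p(83)=23338469, p(84)=26543660, p(85)=30167357, p(86)=34262962, p(87)=38887673, p(88)=44108109, p(89)=49995925, p(90)=56634173, p(91)=64112359, p(92)=72533807, p(93)=82010177, p(94)=92669720, p(95)=104651419, p(96)=118114304, p(97)=133230930, p(98)=150198136, p(99)=169229875, p(100)=190569292, p(101)=214481126, p(102)=241265379, p(103)=271248950, p(104)=304801365, p(105)=342325709, p(106)=384276336, p(107)=431149389, p(108)=483502844, p(109)=541946240, p(110)=607163746, p(111)=679903203, p(112)=761002156, p(113)=851376628, p(114)=952050665, p(115)=1064144451, p(116)=1188908248, p(117)=1327710076, p(118)=1482074143, p(119)=1653668665, p(120)=1844349560, p(121)=2056148051, p(122)=2291320912, p(123)=2552338241, p(124)=2841940500, p(125)=3163127352, p(126)=3519222692, p(127)=3913864295, p(128)=4351078600, p(129)=4835271870, p(130)=5371315400, p(131)=5964539504, p(132)=6620830889, p(133)=7346629512, p(134)=8149040695, p(135)=9035836076, p(136)=10015581680, p(137)=11097645016, p(138)=12292341831, p(139)=13610949895, p(140)=15065878135, p(141)=16670689208, p(142)=18440293320, p(143)=20390982757, p(144)=22540654445, p(145)=24908858009, p(146)=27517052599, p(147)=30388671978, p(148)=33549419497, p(149)=37027355200, p(150)=40853235313, p(151)=45060624582, p(152)=49686288421, p(153)=54770336324, p(154)=60356673280, p(155)=66493182097, p(156)=73232243759, p(157)=80630964769, p(158)=88751778802, p(159)=97662728555, p(160)=107438159466, p(161)=118159068427, p(162)=129913904637, p(163)=142798995930, p(164)=156919475295, p(165)=172389800255, p(166)=189334822579, p(167)=207890420102, p(168)=228204732751, p(169)=250438925115, p(170)=274768617130, p(171)=301384802048, p(172)=330495499613, p(173)=362326859895, p(174)=397125074750, p(175)=435157697830, p(176)=476715857290, p(177)=522115831195, p(178)=571701605655.
Final step: p(179) = p(178) + p(177) - p(174) - p(172) + p(167) + p(164) - p(157) - p(153) + p(144) + p(139) - p(128) - p(122) + p(109) + p(102) - p(87) - p(79) + p(62) + p(53) - p(34) - p(24) + p(3)
= 571701605655 + 522115831195 - 397125074750 - 330495499613 + 207890420102 + 156919475295 - 80630964769 - 54770336324 + 22540654445 + 13610949895 - 4351078600 - 2291320912 + 541946240 + 241265379 - 38887673 - 13848650 + 1300156 + 329931 - 12310 - 1575 + 3
= 625846753120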